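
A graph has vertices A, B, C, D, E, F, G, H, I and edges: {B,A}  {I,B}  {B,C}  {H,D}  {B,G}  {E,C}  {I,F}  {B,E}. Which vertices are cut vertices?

B, I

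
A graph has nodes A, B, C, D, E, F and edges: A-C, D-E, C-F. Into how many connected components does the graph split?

3

B is isolated — a component by itself.
Starting from D we can reach D, E. That is one component of size 2.
Starting from A we can reach A, C, F. That is one component of size 3.
Total: 3 components.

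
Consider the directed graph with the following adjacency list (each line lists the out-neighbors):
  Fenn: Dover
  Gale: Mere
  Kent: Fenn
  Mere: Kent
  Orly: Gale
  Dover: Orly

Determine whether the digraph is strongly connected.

Yes

From Gale we can reach every vertex (Fenn, Gale, Kent, Mere, Orly, Dover), and every vertex can reach Gale (Fenn, Gale, Kent, Mere, Orly, Dover). So the whole graph is one strongly connected component.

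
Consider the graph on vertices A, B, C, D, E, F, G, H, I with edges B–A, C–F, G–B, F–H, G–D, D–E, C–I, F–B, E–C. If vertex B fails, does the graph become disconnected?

Deleting B raises the number of components from 1 to 2, so B is a cut vertex.

Yes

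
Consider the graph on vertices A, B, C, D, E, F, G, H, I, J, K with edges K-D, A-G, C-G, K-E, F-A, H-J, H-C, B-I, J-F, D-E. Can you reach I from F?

No

The component containing F is {A, C, F, G, H, J}, and I is not in it.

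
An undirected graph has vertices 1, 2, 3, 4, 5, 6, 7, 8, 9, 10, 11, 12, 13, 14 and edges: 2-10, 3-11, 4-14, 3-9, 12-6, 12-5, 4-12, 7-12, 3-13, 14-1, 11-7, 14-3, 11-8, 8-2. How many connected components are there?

Starting from 1 we can reach 1, 2, 3, 4, 5, 6, 7, 8, 9, 10, 11, 12, 13, 14. That is one component of size 14.
Total: 1 component.

1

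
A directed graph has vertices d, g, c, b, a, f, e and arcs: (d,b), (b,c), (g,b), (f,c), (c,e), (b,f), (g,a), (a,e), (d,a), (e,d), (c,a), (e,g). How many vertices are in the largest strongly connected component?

{a, b, c, d, e, f, g} are all mutually reachable — one SCC of size 7.
The largest has 7 vertices.

7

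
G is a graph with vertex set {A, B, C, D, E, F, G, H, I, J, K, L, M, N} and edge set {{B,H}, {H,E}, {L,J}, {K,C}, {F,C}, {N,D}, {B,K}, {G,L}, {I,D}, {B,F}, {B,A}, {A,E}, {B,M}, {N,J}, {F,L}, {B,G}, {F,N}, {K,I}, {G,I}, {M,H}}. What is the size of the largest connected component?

14

Starting from A we can reach A, B, C, D, E, F, G, H, I, J, K, L, M, N. That is one component of size 14.
The largest has 14 vertices.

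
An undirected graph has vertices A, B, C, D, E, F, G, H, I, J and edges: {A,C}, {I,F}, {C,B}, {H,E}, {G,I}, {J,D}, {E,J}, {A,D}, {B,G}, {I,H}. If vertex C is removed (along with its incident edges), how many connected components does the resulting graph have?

With C gone, the remaining components are: {A, B, D, E, F, G, H, I, J}.
That is 1 component.

1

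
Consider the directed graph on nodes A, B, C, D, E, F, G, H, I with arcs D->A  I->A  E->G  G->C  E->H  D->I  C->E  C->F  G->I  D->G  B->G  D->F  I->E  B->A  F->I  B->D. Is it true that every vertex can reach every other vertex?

There is no directed path from F to B, so the graph is not strongly connected.

No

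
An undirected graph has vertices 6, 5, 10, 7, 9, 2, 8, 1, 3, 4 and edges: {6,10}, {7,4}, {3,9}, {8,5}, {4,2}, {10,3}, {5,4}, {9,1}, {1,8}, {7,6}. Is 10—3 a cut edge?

After removing 10—3, the path 10-6-7-4-5-8-1-9-3 still connects them, so the edge is not a bridge.

No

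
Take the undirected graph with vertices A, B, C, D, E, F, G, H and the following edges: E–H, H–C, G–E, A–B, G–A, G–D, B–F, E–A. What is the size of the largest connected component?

8

Starting from A we can reach A, B, C, D, E, F, G, H. That is one component of size 8.
The largest has 8 vertices.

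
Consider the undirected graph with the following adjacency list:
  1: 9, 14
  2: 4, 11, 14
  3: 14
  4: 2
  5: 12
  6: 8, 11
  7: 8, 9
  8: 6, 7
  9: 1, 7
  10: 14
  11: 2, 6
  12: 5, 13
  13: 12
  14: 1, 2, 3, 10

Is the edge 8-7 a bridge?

No

After removing 8-7, the path 8-6-11-2-14-1-9-7 still connects them, so the edge is not a bridge.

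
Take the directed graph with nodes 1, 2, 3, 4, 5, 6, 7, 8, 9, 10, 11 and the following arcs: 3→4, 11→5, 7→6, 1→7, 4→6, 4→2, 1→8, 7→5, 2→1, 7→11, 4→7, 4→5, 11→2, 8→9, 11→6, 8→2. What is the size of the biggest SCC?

{1, 2, 7, 8, 11} are all mutually reachable — one SCC of size 5.
{4} is an SCC by itself.
{9} is an SCC by itself.
{3} is an SCC by itself.
{10} is an SCC by itself.
(and 2 more singleton SCCs)
The largest has 5 vertices.

5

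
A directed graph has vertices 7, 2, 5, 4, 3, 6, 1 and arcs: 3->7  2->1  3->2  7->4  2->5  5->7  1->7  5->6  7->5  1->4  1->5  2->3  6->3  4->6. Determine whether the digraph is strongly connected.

From 1 we can reach every vertex (1, 2, 3, 4, 5, 6, 7), and every vertex can reach 1 (1, 2, 3, 4, 5, 6, 7). So the whole graph is one strongly connected component.

Yes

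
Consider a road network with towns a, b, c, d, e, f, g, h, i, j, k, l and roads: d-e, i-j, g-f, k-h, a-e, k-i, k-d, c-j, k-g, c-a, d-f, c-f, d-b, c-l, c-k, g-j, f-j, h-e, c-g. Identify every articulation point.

Removing c increases the component count from 1 to 2, so c is a cut vertex.
Removing d increases the component count from 1 to 2, so d is a cut vertex.
By contrast removing e leaves 1 component; it is not a cut vertex. No other vertex is a cut vertex either.

c, d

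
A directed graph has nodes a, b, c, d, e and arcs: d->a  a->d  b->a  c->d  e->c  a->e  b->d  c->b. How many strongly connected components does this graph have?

1

{a, b, c, d, e} are all mutually reachable — one SCC of size 5.
That gives 1 strongly connected component.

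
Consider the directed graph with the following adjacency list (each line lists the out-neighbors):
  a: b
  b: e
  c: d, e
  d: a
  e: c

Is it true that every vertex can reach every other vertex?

Yes

From b we can reach every vertex (a, b, c, d, e), and every vertex can reach b (a, b, c, d, e). So the whole graph is one strongly connected component.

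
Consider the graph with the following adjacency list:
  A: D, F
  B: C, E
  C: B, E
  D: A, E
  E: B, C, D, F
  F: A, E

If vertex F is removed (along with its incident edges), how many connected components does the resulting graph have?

1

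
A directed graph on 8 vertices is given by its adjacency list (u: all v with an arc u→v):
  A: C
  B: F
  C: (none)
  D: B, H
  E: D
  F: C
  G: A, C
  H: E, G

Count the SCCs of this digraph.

6

{D, E, H} are all mutually reachable — one SCC of size 3.
{C} is an SCC by itself.
{G} is an SCC by itself.
{A} is an SCC by itself.
{B} is an SCC by itself.
(and 1 more singleton SCC)
That gives 6 strongly connected components.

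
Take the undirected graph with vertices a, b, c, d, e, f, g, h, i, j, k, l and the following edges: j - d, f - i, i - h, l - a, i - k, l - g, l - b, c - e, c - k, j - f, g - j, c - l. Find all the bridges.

a-l, b-l, c-e, d-j, h-i

The edges on the cycle c-l-g-j-f-i-k-c are not bridges since each lies on that cycle.
But removing l - b disconnects l from b; removing c - e disconnects c from e; removing d - j disconnects d from j; removing l - a disconnects l from a — these are bridges.
In total 5 edges are bridges.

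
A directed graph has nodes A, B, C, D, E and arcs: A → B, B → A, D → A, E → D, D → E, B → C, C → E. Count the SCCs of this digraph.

1

{A, B, C, D, E} are all mutually reachable — one SCC of size 5.
That gives 1 strongly connected component.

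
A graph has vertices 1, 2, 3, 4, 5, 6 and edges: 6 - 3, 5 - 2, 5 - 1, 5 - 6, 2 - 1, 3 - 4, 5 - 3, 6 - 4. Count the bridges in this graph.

0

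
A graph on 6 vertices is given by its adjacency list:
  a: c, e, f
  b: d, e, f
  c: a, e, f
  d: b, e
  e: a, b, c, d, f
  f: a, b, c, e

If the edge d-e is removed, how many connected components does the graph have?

d and e are still connected via d-b-e, so the component count stays at 1.

1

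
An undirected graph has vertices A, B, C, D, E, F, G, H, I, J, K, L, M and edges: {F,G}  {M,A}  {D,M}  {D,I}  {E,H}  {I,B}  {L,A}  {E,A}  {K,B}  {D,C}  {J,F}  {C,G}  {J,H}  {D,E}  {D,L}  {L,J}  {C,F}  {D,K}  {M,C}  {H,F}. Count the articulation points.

Removing D increases the component count from 1 to 2, so D is a cut vertex.
By contrast removing I leaves 1 component; it is not a cut vertex. No other vertex is a cut vertex either.

1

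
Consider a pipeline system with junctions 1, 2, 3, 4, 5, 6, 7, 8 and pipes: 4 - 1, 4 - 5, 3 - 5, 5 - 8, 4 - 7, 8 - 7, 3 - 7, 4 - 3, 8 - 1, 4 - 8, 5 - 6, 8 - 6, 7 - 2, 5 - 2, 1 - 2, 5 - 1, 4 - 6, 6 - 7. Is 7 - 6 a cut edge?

After removing 7 - 6, the path 7-4-6 still connects them, so the edge is not a bridge.

No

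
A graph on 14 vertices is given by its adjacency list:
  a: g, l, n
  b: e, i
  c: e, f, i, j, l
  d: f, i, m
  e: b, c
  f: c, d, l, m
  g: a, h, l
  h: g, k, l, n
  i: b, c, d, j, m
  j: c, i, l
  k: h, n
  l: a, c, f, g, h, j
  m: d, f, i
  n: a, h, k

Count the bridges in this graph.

0

The edges on the cycle l-j-c-l are not bridges since each lies on that cycle.
Every edge lies on some cycle, so there are no bridges.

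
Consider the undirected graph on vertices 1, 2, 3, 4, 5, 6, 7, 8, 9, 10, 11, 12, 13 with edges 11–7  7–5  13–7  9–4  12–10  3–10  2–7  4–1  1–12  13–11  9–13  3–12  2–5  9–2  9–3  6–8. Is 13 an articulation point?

No

Deleting 13 leaves 2 components (was 2), so 13 is not a cut vertex.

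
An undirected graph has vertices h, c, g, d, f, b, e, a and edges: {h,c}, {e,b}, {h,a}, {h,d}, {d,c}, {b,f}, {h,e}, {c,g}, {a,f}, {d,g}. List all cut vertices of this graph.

h

Removing h increases the component count from 1 to 2, so h is a cut vertex.
By contrast removing f leaves 1 component; it is not a cut vertex. No other vertex is a cut vertex either.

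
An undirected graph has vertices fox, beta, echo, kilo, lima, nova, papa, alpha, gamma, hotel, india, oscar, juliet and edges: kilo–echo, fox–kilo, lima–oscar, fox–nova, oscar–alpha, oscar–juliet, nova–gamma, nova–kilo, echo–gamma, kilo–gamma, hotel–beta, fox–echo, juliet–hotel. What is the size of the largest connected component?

india is isolated — a component by itself.
papa is isolated — a component by itself.
Starting from fox we can reach fox, echo, kilo, nova, gamma. That is one component of size 5.
Starting from beta we can reach beta, lima, alpha, hotel, oscar, juliet. That is one component of size 6.
The largest has 6 vertices.

6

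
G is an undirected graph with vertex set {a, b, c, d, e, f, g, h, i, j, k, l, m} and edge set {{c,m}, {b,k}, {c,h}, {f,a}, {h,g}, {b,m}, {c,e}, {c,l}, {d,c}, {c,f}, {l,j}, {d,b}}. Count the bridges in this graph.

The edges on the cycle d-c-m-b-d are not bridges since each lies on that cycle.
But removing k - b disconnects k from b; removing c - l disconnects c from l; removing c - f disconnects c from f; removing g - h disconnects g from h — these are bridges.
In total 8 edges are bridges.

8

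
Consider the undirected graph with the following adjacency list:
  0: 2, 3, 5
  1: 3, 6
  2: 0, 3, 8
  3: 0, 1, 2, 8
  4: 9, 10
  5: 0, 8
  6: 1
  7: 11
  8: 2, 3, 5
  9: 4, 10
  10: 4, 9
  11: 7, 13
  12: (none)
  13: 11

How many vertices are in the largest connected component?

7

12 is isolated — a component by itself.
Starting from 7 we can reach 7, 11, 13. That is one component of size 3.
Starting from 4 we can reach 4, 9, 10. That is one component of size 3.
Starting from 0 we can reach 0, 1, 2, 3, 5, 6, 8. That is one component of size 7.
The largest has 7 vertices.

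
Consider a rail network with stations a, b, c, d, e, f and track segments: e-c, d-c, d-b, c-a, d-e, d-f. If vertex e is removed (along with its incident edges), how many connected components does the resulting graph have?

With e gone, the remaining components are: {a, b, c, d, f}.
That is 1 component.

1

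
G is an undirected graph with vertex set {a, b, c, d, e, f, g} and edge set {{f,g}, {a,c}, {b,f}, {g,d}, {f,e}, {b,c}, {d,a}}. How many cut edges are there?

The edges on the cycle b-f-g-d-a-c-b are not bridges since each lies on that cycle.
But removing f - e disconnects f from e — this is a bridge.

1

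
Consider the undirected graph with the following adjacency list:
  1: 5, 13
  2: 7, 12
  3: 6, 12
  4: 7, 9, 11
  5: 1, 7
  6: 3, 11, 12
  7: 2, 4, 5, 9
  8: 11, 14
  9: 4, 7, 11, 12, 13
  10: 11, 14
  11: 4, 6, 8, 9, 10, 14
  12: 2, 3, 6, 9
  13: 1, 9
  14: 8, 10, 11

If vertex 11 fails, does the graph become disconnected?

Deleting 11 raises the number of components from 1 to 2, so 11 is a cut vertex.

Yes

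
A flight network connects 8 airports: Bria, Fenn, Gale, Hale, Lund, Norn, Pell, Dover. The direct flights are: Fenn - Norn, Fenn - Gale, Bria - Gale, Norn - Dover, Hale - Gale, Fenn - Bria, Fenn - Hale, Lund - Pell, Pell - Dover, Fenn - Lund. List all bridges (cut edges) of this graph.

none

The edges on the cycle Fenn-Lund-Pell-Dover-Norn-Fenn are not bridges since each lies on that cycle.
Every edge lies on some cycle, so there are no bridges.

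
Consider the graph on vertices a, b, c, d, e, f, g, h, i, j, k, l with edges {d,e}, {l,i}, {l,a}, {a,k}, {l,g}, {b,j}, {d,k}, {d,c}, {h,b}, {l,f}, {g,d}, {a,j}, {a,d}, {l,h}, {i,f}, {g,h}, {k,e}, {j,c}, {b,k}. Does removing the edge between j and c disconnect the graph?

After removing j—c, the path j-a-d-c still connects them, so the edge is not a bridge.

No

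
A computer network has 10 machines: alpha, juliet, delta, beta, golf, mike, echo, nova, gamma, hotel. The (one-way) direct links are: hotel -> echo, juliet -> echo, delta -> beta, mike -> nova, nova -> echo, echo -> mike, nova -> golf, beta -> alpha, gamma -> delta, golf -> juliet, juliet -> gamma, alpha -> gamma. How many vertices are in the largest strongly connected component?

5

{echo, golf, mike, nova, juliet} are all mutually reachable — one SCC of size 5.
{beta, alpha, delta, gamma} are all mutually reachable — one SCC of size 4.
{hotel} is an SCC by itself.
The largest has 5 vertices.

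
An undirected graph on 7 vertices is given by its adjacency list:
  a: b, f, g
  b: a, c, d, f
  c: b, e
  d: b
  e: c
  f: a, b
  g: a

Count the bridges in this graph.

4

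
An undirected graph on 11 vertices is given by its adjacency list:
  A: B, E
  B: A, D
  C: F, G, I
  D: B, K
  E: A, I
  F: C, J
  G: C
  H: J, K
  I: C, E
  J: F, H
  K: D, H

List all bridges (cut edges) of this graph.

C-G

The edges on the cycle A-B-D-K-H-J-F-C-I-E-A are not bridges since each lies on that cycle.
But removing G-C disconnects G from C — this is a bridge.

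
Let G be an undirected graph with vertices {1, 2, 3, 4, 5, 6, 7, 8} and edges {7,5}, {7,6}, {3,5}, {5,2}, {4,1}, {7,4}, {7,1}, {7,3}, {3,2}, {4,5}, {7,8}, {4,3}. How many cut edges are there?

The edges on the cycle 3-5-2-3 are not bridges since each lies on that cycle.
But removing 7-8 disconnects 7 from 8; removing 6-7 disconnects 6 from 7 — these are bridges.
That makes 2 bridges.

2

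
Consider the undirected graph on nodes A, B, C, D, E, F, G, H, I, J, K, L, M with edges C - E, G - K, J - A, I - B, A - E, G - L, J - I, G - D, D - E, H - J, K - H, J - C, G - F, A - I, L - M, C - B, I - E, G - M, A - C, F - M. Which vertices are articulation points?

Removing G increases the component count from 1 to 2, so G is a cut vertex.
By contrast removing L leaves 1 component; it is not a cut vertex. No other vertex is a cut vertex either.

G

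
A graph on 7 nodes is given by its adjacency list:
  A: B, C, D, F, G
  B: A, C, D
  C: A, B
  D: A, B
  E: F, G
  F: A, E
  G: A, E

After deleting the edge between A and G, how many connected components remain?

1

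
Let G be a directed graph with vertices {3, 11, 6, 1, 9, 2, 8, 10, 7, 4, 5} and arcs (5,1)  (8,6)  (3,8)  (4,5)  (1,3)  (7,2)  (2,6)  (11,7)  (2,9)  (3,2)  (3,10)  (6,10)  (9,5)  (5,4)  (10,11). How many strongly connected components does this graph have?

1

{1, 2, 3, 4, 5, 6, 7, 8, 9, 10, 11} are all mutually reachable — one SCC of size 11.
That gives 1 strongly connected component.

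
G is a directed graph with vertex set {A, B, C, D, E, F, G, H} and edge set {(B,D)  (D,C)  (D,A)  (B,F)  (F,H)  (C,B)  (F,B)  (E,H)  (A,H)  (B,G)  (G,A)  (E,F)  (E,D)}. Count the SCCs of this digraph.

5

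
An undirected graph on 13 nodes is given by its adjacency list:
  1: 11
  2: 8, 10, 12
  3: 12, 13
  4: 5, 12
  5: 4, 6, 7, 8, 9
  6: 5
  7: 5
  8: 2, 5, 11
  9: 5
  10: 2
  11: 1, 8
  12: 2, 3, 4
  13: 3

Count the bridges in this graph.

The edges on the cycle 2-12-4-5-8-2 are not bridges since each lies on that cycle.
But removing 6-5 disconnects 6 from 5; removing 8-11 disconnects 8 from 11; removing 9-5 disconnects 9 from 5; removing 12-3 disconnects 12 from 3 — these are bridges.
In total 8 edges are bridges.

8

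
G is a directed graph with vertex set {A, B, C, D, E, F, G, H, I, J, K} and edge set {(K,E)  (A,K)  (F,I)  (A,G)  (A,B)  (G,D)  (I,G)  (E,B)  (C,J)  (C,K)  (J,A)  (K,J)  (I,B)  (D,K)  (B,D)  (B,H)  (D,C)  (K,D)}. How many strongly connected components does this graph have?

4

{A, B, C, D, E, G, J, K} are all mutually reachable — one SCC of size 8.
{I} is an SCC by itself.
{F} is an SCC by itself.
{H} is an SCC by itself.
That gives 4 strongly connected components.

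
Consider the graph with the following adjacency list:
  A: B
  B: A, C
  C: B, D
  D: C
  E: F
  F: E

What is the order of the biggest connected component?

Starting from E we can reach E, F. That is one component of size 2.
Starting from A we can reach A, B, C, D. That is one component of size 4.
The largest has 4 vertices.

4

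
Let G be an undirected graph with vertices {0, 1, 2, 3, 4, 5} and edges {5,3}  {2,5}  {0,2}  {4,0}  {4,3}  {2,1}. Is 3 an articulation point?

No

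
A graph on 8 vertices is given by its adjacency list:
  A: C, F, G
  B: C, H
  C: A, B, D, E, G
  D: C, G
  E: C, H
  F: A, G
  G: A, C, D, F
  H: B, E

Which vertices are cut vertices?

C

Removing C increases the component count from 1 to 2, so C is a cut vertex.
By contrast removing E leaves 1 component; it is not a cut vertex. No other vertex is a cut vertex either.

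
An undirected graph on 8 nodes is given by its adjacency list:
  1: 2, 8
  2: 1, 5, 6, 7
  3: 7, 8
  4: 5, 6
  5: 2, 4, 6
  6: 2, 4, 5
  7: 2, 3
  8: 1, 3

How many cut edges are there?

The edges on the cycle 2-1-8-3-7-2 are not bridges since each lies on that cycle.
Every edge lies on some cycle, so there are no bridges.

0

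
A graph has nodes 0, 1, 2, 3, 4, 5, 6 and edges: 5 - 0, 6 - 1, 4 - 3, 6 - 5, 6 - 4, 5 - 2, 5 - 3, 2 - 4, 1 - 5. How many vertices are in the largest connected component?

Starting from 0 we can reach 0, 1, 2, 3, 4, 5, 6. That is one component of size 7.
The largest has 7 vertices.

7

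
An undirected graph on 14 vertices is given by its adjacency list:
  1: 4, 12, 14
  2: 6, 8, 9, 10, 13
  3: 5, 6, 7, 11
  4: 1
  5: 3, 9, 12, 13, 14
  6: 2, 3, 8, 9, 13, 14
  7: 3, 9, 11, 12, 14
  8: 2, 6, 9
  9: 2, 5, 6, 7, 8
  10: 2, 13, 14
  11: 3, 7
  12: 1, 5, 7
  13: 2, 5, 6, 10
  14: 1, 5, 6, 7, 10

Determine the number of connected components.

Starting from 1 we can reach 1, 2, 3, 4, 5, 6, 7, 8, 9, 10, 11, 12, 13, 14. That is one component of size 14.
Total: 1 component.

1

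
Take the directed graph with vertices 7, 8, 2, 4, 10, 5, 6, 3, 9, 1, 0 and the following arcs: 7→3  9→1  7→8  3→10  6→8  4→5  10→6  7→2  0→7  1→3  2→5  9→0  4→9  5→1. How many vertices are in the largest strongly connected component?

1

{4} is an SCC by itself.
{9} is an SCC by itself.
{1} is an SCC by itself.
{5} is an SCC by itself.
{2} is an SCC by itself.
(and 6 more singleton SCCs)
The largest has 1 vertex.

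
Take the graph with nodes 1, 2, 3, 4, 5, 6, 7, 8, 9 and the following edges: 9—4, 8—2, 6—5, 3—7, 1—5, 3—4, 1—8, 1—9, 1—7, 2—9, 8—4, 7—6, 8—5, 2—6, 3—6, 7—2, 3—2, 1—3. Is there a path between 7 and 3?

From 7 we can reach 1, 2, 3, 4, 5, 6, 7, 8, 9, which includes 3.

Yes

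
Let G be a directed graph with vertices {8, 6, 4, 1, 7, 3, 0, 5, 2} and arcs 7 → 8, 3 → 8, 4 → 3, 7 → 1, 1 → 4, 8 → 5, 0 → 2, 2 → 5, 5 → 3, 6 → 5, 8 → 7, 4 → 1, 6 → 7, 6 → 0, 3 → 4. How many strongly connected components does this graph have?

4

{1, 3, 4, 5, 7, 8} are all mutually reachable — one SCC of size 6.
{6} is an SCC by itself.
{0} is an SCC by itself.
{2} is an SCC by itself.
That gives 4 strongly connected components.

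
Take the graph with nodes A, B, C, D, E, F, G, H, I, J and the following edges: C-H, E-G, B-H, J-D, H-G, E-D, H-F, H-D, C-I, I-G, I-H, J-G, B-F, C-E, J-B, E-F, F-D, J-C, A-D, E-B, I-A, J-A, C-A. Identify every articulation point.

Removing I, for instance, still leaves 1 component. No single vertex removal increases the component count — the graph has no articulation points.

none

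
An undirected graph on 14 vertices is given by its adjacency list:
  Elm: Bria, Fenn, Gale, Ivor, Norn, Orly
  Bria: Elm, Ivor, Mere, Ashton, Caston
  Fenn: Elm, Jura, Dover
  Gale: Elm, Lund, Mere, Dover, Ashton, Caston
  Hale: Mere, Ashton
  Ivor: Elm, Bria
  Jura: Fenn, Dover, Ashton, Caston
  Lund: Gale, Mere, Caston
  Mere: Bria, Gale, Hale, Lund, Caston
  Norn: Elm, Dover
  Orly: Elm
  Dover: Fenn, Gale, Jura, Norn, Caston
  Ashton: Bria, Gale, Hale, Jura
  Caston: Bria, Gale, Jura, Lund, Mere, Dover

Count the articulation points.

1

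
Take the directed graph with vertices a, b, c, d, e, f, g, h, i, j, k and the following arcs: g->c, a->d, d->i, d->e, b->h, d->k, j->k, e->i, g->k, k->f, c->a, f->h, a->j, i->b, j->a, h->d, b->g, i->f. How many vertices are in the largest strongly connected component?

11

{a, b, c, d, e, f, g, h, i, j, k} are all mutually reachable — one SCC of size 11.
The largest has 11 vertices.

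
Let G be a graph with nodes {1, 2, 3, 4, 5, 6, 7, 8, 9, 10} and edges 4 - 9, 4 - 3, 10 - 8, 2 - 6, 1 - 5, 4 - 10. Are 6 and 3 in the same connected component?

The component containing 6 is {2, 6}, and 3 is not in it.

No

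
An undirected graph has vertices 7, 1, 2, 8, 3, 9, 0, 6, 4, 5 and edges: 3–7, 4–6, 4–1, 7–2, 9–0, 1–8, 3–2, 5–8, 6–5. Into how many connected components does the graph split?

3

Starting from 0 we can reach 0, 9. That is one component of size 2.
Starting from 2 we can reach 2, 3, 7. That is one component of size 3.
Starting from 1 we can reach 1, 4, 5, 6, 8. That is one component of size 5.
Total: 3 components.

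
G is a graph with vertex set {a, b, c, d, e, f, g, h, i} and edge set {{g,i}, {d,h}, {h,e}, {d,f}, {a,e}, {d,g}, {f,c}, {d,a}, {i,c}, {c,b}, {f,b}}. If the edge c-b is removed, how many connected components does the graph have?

1

c and b are still connected via c-f-b, so the component count stays at 1.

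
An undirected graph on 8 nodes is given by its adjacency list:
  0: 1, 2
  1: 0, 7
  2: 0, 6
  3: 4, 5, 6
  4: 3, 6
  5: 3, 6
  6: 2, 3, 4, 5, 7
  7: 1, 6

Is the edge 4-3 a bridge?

No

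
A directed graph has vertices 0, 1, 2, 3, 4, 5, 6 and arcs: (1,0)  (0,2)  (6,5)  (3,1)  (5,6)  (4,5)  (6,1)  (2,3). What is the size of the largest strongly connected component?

4

{0, 1, 2, 3} are all mutually reachable — one SCC of size 4.
{5, 6} are all mutually reachable — one SCC of size 2.
{4} is an SCC by itself.
The largest has 4 vertices.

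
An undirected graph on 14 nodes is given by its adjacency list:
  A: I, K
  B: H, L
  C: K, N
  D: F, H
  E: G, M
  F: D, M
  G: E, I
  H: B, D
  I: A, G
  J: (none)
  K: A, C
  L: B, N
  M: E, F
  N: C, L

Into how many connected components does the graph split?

2

J is isolated — a component by itself.
Starting from A we can reach A, B, C, D, E, F, G, H, I, K, L, M, N. That is one component of size 13.
Total: 2 components.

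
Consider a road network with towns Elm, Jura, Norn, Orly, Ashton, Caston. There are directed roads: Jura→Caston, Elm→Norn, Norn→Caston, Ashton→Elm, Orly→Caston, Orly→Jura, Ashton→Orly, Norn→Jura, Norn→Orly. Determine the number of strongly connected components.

6

{Jura} is an SCC by itself.
{Norn} is an SCC by itself.
{Orly} is an SCC by itself.
{Elm} is an SCC by itself.
{Ashton} is an SCC by itself.
(and 1 more singleton SCC)
That gives 6 strongly connected components.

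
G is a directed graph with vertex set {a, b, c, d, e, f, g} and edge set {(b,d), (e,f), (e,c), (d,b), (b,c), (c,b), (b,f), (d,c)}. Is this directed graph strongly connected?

No

There is no directed path from d to e, so the graph is not strongly connected.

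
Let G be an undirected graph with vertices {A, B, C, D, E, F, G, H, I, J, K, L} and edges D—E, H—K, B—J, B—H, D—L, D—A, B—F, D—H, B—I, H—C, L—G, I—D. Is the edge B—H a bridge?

No

After removing B—H, the path B-I-D-H still connects them, so the edge is not a bridge.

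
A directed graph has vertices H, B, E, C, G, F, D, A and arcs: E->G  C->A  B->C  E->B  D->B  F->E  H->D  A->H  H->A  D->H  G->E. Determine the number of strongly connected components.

{A, B, C, D, H} are all mutually reachable — one SCC of size 5.
{E, G} are all mutually reachable — one SCC of size 2.
{F} is an SCC by itself.
That gives 3 strongly connected components.

3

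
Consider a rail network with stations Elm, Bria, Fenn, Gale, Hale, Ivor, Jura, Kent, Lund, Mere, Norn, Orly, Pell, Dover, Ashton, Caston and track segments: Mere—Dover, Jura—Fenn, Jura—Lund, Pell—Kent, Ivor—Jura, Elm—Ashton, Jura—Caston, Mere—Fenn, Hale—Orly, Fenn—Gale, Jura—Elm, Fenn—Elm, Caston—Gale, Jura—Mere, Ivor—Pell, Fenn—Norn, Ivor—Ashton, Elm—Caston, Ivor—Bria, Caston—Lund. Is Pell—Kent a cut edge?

Yes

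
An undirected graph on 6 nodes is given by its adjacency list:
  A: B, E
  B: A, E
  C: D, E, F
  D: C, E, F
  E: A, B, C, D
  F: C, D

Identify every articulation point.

Removing E increases the component count from 1 to 2, so E is a cut vertex.
By contrast removing C leaves 1 component; it is not a cut vertex. No other vertex is a cut vertex either.

E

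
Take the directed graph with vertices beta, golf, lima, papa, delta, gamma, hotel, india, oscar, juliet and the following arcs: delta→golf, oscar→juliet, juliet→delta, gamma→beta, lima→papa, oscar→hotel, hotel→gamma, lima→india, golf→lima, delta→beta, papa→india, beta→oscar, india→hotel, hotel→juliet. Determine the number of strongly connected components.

1

{beta, golf, lima, papa, delta, gamma, hotel, india, oscar, juliet} are all mutually reachable — one SCC of size 10.
That gives 1 strongly connected component.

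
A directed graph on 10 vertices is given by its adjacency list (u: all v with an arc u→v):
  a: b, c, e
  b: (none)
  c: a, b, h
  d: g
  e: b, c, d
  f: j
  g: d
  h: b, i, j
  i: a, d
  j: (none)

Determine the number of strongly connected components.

5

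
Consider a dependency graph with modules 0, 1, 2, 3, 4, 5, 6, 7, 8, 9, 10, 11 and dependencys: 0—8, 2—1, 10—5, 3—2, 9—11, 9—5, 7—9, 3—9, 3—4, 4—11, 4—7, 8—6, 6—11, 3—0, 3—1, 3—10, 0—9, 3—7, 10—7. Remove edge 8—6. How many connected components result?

8 and 6 are still connected via 8-0-9-11-6, so the component count stays at 1.

1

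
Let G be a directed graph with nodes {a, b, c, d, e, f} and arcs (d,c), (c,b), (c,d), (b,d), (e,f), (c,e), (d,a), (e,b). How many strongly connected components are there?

3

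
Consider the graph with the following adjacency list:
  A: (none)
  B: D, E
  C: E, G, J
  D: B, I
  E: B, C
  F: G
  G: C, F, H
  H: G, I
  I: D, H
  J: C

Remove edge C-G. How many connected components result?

2

C and G are still connected via C-E-B-D-I-H-G, so the component count stays at 2.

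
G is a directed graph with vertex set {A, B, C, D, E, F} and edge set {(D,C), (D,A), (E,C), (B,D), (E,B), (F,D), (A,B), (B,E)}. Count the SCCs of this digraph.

3

{A, B, D, E} are all mutually reachable — one SCC of size 4.
{F} is an SCC by itself.
{C} is an SCC by itself.
That gives 3 strongly connected components.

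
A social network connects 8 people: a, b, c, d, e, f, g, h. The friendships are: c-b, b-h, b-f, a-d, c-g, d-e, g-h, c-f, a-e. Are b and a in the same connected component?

The component containing b is {b, c, f, g, h}, and a is not in it.

No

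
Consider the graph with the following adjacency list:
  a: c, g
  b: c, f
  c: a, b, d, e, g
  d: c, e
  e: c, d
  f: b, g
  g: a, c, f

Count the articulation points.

Removing c increases the component count from 1 to 2, so c is a cut vertex.
By contrast removing d leaves 1 component; it is not a cut vertex. No other vertex is a cut vertex either.

1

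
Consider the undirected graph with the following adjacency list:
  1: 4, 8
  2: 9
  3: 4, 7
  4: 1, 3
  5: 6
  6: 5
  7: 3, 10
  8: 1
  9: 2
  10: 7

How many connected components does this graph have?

3

Starting from 5 we can reach 5, 6. That is one component of size 2.
Starting from 2 we can reach 2, 9. That is one component of size 2.
Starting from 1 we can reach 1, 3, 4, 7, 8, 10. That is one component of size 6.
Total: 3 components.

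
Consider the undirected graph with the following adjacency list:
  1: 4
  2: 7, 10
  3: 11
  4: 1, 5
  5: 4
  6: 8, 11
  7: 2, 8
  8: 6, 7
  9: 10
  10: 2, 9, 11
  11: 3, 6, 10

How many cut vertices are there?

Removing 4 increases the component count from 2 to 3, so 4 is a cut vertex.
Removing 10 increases the component count from 2 to 3, so 10 is a cut vertex.
Removing 11 increases the component count from 2 to 3, so 11 is a cut vertex.
By contrast removing 9 leaves 2 components; it is not a cut vertex. No other vertex is a cut vertex either.

3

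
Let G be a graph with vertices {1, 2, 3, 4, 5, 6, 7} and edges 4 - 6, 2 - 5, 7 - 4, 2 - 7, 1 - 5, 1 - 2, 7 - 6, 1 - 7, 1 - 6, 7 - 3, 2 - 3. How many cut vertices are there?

0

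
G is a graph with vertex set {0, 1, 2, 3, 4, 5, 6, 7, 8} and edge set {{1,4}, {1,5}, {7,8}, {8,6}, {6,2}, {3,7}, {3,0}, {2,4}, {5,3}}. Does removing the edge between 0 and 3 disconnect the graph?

Yes

Removing 0–3 leaves no path between 0 and 3: the component count goes from 1 to 2. So it is a bridge.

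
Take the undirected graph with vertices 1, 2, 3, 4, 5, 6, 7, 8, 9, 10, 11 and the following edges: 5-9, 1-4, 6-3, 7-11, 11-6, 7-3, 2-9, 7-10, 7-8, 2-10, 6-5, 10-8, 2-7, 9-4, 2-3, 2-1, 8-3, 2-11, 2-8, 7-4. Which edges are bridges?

none

The edges on the cycle 2-1-4-7-2 are not bridges since each lies on that cycle.
Every edge lies on some cycle, so there are no bridges.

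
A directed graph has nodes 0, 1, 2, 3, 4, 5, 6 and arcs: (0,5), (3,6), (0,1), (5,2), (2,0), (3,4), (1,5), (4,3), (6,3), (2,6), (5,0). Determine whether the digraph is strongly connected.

No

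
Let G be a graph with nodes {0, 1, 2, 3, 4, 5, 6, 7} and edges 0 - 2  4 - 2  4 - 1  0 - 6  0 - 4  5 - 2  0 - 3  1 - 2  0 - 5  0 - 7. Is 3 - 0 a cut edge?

Removing 3 - 0 leaves no path between 3 and 0: the component count goes from 1 to 2. So it is a bridge.

Yes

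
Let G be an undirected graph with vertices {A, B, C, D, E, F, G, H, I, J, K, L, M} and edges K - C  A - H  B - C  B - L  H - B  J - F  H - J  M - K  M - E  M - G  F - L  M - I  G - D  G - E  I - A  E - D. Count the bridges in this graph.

0

The edges on the cycle M-G-D-E-M are not bridges since each lies on that cycle.
Every edge lies on some cycle, so there are no bridges.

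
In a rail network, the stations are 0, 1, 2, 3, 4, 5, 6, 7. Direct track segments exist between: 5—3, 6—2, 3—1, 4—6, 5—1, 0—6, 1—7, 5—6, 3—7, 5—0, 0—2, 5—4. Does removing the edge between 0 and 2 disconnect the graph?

No

After removing 0—2, the path 0-6-2 still connects them, so the edge is not a bridge.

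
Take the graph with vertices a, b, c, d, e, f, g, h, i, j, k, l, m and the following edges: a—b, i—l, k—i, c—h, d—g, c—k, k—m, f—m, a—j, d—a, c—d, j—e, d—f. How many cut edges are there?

8

The edges on the cycle c-d-f-m-k-c are not bridges since each lies on that cycle.
But removing h—c disconnects h from c; removing l—i disconnects l from i; removing i—k disconnects i from k; removing d—a disconnects d from a — these are bridges.
In total 8 edges are bridges.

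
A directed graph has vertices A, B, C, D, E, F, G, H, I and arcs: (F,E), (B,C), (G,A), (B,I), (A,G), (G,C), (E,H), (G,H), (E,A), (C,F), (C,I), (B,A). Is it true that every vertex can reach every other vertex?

There is no directed path from H to I, so the graph is not strongly connected.

No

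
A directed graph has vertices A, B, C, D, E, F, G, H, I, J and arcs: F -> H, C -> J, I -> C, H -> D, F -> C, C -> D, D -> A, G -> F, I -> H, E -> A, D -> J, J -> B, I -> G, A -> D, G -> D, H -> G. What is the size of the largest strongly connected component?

{F, G, H} are all mutually reachable — one SCC of size 3.
{A, D} are all mutually reachable — one SCC of size 2.
{B} is an SCC by itself.
{C} is an SCC by itself.
{I} is an SCC by itself.
(and 2 more singleton SCCs)
The largest has 3 vertices.

3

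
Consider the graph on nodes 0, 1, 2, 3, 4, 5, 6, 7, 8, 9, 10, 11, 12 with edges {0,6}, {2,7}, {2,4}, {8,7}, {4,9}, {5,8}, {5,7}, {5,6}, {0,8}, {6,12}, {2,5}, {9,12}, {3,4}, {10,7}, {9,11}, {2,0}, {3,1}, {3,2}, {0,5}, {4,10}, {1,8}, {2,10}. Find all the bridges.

11-9

The edges on the cycle 2-4-9-12-6-5-0-2 are not bridges since each lies on that cycle.
But removing 11–9 disconnects 11 from 9 — this is a bridge.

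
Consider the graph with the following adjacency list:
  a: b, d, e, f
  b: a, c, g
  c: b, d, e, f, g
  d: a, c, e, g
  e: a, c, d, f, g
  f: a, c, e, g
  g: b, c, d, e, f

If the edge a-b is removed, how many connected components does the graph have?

a and b are still connected via a-d-g-b, so the component count stays at 1.

1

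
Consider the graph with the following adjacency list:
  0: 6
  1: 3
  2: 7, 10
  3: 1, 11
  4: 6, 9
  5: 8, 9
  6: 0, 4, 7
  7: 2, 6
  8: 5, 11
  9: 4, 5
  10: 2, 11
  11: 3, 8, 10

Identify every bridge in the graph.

The edges on the cycle 5-9-4-6-7-2-10-11-8-5 are not bridges since each lies on that cycle.
But removing 0-6 disconnects 0 from 6; removing 3-1 disconnects 3 from 1; removing 3-11 disconnects 3 from 11 — these are bridges.

0-6, 1-3, 11-3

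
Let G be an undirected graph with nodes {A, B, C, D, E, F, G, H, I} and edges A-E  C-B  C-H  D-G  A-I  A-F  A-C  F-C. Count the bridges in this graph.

5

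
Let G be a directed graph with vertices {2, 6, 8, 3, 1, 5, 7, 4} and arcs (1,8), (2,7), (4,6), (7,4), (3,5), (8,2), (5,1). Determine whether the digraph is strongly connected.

No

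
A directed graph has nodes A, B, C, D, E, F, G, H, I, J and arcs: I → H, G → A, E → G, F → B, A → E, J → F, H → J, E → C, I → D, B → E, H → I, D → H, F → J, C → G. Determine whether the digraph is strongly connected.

No

There is no directed path from F to D, so the graph is not strongly connected.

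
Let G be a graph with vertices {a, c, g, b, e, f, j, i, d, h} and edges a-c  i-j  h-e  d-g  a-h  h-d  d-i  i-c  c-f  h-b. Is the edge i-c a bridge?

After removing i-c, the path i-d-h-a-c still connects them, so the edge is not a bridge.

No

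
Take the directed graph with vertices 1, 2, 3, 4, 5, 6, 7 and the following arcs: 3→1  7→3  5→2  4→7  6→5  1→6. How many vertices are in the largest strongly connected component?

1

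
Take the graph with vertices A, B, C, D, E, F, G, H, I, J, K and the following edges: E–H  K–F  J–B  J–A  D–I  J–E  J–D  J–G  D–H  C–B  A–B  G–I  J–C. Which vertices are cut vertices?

Removing J increases the component count from 2 to 3, so J is a cut vertex.
By contrast removing C leaves 2 components; it is not a cut vertex. No other vertex is a cut vertex either.

J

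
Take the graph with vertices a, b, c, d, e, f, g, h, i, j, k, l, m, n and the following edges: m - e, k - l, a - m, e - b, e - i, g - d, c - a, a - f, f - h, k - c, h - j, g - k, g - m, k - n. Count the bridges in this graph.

9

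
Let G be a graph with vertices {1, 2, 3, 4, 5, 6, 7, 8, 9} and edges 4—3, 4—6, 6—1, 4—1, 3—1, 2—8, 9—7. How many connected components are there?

5 is isolated — a component by itself.
Starting from 2 we can reach 2, 8. That is one component of size 2.
Starting from 7 we can reach 7, 9. That is one component of size 2.
Starting from 1 we can reach 1, 3, 4, 6. That is one component of size 4.
Total: 4 components.

4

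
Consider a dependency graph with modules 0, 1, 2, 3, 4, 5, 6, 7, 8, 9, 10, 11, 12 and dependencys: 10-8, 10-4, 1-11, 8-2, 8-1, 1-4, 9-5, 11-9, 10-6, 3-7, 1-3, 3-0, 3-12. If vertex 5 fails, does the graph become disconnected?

Deleting 5 leaves 1 component (was 1), so 5 is not a cut vertex.

No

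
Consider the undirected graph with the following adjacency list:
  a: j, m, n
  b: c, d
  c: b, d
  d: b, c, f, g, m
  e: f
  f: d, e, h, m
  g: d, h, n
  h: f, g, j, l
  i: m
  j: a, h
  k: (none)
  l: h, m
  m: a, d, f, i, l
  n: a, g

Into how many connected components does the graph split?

2

k is isolated — a component by itself.
Starting from a we can reach a, b, c, d, e, f, g, h, i, j, l, m, n. That is one component of size 13.
Total: 2 components.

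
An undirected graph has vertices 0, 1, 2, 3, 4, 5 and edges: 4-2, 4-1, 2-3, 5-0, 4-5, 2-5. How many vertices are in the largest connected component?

Starting from 0 we can reach 0, 1, 2, 3, 4, 5. That is one component of size 6.
The largest has 6 vertices.

6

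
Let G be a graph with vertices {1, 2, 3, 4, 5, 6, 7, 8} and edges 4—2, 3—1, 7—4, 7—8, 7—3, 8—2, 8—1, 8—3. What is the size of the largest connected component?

6

5 is isolated — a component by itself.
6 is isolated — a component by itself.
Starting from 1 we can reach 1, 2, 3, 4, 7, 8. That is one component of size 6.
The largest has 6 vertices.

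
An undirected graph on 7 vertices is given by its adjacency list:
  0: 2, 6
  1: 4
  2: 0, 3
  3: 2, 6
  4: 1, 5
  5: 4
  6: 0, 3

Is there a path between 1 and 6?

No

The component containing 1 is {1, 4, 5}, and 6 is not in it.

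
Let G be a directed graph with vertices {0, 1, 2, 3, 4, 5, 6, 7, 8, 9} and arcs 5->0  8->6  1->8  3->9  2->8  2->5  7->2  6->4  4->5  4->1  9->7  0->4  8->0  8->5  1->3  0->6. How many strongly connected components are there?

1

{0, 1, 2, 3, 4, 5, 6, 7, 8, 9} are all mutually reachable — one SCC of size 10.
That gives 1 strongly connected component.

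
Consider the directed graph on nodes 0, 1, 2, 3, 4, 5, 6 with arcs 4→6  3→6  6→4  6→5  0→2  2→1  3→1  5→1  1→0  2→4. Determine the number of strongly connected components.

2

{0, 1, 2, 4, 5, 6} are all mutually reachable — one SCC of size 6.
{3} is an SCC by itself.
That gives 2 strongly connected components.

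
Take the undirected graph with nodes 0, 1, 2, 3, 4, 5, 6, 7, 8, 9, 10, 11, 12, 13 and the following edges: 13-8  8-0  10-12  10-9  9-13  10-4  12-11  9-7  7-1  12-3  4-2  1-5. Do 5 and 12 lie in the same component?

Yes

From 5 we can reach 0, 1, 2, 3, 4, 5, 7, 8, 9, 10, 11, 12, 13, which includes 12.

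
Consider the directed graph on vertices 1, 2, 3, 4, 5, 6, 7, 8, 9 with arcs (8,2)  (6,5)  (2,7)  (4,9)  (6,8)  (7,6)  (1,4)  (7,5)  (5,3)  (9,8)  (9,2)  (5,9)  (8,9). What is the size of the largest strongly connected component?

6

{2, 5, 6, 7, 8, 9} are all mutually reachable — one SCC of size 6.
{4} is an SCC by itself.
{3} is an SCC by itself.
{1} is an SCC by itself.
The largest has 6 vertices.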